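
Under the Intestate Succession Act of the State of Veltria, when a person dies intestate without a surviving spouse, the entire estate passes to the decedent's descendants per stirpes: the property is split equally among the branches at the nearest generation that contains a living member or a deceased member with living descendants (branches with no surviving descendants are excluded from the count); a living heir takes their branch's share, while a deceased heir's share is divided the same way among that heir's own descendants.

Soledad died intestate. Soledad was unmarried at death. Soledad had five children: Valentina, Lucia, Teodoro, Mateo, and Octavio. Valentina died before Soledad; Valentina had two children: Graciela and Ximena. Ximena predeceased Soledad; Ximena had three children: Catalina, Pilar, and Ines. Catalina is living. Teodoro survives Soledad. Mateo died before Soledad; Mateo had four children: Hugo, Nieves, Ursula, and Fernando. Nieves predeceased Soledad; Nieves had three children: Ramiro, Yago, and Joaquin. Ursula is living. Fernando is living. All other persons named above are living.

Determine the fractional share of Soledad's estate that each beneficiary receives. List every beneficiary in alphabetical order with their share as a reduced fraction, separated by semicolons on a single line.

There is no surviving spouse, so the entire estate passes to Soledad's descendants per stirpes.
The estate is divided into 5 equal shares of 1/5 among Valentina, Lucia, Teodoro, Mateo, Octavio.
Valentina predeceased; the 1/5 allotted to Valentina's branch passes to Valentina's issue by representation.
The 1/5 is divided into 2 equal shares of 1/10 among Graciela, Ximena.
Graciela is living and takes 1/10.
Ximena predeceased; the 1/10 allotted to Ximena's branch passes to Ximena's issue by representation.
The 1/10 is divided into 3 equal shares of 1/30 among Catalina, Pilar, Ines.
Catalina is living and takes 1/30.
Pilar is living and takes 1/30.
Ines is living and takes 1/30.
Lucia is living and takes 1/5.
Teodoro is living and takes 1/5.
Mateo predeceased; the 1/5 allotted to Mateo's branch passes to Mateo's issue by representation.
The 1/5 is divided into 4 equal shares of 1/20 among Hugo, Nieves, Ursula, Fernando.
Hugo is living and takes 1/20.
Nieves predeceased; the 1/20 allotted to Nieves's branch passes to Nieves's issue by representation.
The 1/20 is divided into 3 equal shares of 1/60 among Ramiro, Yago, Joaquin.
Ramiro is living and takes 1/60.
Yago is living and takes 1/60.
Joaquin is living and takes 1/60.
Ursula is living and takes 1/20.
Fernando is living and takes 1/20.
Octavio is living and takes 1/5.

Catalina 1/30; Fernando 1/20; Graciela 1/10; Hugo 1/20; Ines 1/30; Joaquin 1/60; Lucia 1/5; Octavio 1/5; Pilar 1/30; Ramiro 1/60; Teodoro 1/5; Ursula 1/20; Yago 1/60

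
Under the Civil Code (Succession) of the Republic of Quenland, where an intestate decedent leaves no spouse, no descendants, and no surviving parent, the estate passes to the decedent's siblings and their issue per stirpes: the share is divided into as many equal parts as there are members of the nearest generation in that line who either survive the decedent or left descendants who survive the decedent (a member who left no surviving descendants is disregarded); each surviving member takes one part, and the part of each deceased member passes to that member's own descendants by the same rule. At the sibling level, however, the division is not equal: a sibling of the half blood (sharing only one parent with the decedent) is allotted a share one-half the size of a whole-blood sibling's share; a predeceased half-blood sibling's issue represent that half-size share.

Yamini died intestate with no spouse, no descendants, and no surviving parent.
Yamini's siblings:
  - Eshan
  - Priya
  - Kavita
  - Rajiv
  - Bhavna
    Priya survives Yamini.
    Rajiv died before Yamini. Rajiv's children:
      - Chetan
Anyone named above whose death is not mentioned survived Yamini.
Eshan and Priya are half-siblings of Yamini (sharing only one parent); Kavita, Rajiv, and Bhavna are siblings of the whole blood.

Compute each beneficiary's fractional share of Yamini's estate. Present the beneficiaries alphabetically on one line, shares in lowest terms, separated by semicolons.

No spouse, descendants, or parent survives, so the estate passes to Yamini's siblings per stirpes.
Half-blood siblings count for one-half the weight of whole-blood siblings at the initial division.
Dividing 1 in proportion to weights (total weight 4): Eshan (weight 1/2) → 1/8; Priya (weight 1/2) → 1/8; Kavita (weight 1) → 1/4; Rajiv (weight 1) → 1/4; Bhavna (weight 1) → 1/4.
Eshan is living and takes 1/8.
Priya is living and takes 1/8.
Kavita is living and takes 1/4.
Rajiv predeceased; the 1/4 allotted to Rajiv's branch passes to Rajiv's issue by representation.
Chetan is the sole taker at this level and receives the full 1/4.
Bhavna is living and takes 1/4.

Bhavna 1/4; Chetan 1/4; Eshan 1/8; Kavita 1/4; Priya 1/8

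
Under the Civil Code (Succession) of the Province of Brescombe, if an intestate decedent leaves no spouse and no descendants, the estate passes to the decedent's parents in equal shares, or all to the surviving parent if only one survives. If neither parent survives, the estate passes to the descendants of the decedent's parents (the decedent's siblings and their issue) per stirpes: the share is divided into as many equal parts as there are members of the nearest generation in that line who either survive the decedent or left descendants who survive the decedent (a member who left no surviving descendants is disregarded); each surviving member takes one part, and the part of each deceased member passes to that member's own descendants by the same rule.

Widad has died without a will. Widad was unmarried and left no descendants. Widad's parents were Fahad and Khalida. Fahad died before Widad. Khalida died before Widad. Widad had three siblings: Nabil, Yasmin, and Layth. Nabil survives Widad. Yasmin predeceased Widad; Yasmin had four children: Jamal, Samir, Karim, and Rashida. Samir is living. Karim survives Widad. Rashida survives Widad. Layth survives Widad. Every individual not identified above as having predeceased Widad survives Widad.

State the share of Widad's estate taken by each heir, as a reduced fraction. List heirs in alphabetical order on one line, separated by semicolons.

Jamal 1/12; Karim 1/12; Layth 1/3; Nabil 1/3; Rashida 1/12; Samir 1/12

Neither parent survives and there are no descendants, so the estate passes to Widad's siblings and their issue per stirpes.
The estate is divided into 3 equal shares of 1/3 among Nabil, Yasmin, Layth.
Nabil is living and takes 1/3.
Yasmin predeceased; the 1/3 allotted to Yasmin's branch passes to Yasmin's issue by representation.
The 1/3 is divided into 4 equal shares of 1/12 among Jamal, Samir, Karim, Rashida.
Jamal is living and takes 1/12.
Samir is living and takes 1/12.
Karim is living and takes 1/12.
Rashida is living and takes 1/12.
Layth is living and takes 1/3.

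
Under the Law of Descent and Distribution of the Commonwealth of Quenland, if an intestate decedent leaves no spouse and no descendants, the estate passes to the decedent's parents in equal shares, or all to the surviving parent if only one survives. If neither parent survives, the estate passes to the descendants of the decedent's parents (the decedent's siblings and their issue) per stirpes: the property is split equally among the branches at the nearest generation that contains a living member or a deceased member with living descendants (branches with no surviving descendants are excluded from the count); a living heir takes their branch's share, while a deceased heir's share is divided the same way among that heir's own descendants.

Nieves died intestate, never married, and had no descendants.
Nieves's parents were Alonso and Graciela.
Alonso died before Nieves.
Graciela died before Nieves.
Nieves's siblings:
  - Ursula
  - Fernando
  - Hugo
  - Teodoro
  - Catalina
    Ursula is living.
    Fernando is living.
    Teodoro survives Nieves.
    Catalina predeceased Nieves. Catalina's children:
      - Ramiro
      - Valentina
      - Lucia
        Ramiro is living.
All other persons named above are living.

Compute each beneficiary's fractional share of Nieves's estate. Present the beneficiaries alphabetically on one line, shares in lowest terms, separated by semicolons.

Fernando 1/5; Hugo 1/5; Lucia 1/15; Ramiro 1/15; Teodoro 1/5; Ursula 1/5; Valentina 1/15

Neither parent survives and there are no descendants, so the estate passes to Nieves's siblings and their issue per stirpes.
The estate is divided into 5 equal shares of 1/5 among Ursula, Fernando, Hugo, Teodoro, Catalina.
Ursula is living and takes 1/5.
Fernando is living and takes 1/5.
Hugo is living and takes 1/5.
Teodoro is living and takes 1/5.
Catalina predeceased; the 1/5 allotted to Catalina's branch passes to Catalina's issue by representation.
The 1/5 is divided into 3 equal shares of 1/15 among Ramiro, Valentina, Lucia.
Ramiro is living and takes 1/15.
Valentina is living and takes 1/15.
Lucia is living and takes 1/15.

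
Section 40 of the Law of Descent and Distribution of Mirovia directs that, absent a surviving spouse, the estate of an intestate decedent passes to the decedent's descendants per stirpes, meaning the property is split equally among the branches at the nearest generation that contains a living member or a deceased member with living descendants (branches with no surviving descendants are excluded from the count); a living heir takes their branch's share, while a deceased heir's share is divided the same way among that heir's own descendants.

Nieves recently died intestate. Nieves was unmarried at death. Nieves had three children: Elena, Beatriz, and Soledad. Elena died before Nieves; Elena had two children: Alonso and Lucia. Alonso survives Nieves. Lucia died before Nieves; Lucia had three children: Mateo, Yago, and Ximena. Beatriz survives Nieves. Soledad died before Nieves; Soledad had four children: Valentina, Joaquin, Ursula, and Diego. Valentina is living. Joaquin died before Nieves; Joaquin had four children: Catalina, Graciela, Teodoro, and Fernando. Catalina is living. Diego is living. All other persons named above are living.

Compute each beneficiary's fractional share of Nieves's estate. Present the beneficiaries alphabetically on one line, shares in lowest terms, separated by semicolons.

There is no surviving spouse, so the entire estate passes to Nieves's descendants per stirpes.
The estate is divided into 3 equal shares of 1/3 among Elena, Beatriz, Soledad.
Elena predeceased; the 1/3 allotted to Elena's branch passes to Elena's issue by representation.
The 1/3 is divided into 2 equal shares of 1/6 among Alonso, Lucia.
Alonso is living and takes 1/6.
Lucia predeceased; the 1/6 allotted to Lucia's branch passes to Lucia's issue by representation.
The 1/6 is divided into 3 equal shares of 1/18 among Mateo, Yago, Ximena.
Mateo is living and takes 1/18.
Yago is living and takes 1/18.
Ximena is living and takes 1/18.
Beatriz is living and takes 1/3.
Soledad predeceased; the 1/3 allotted to Soledad's branch passes to Soledad's issue by representation.
The 1/3 is divided into 4 equal shares of 1/12 among Valentina, Joaquin, Ursula, Diego.
Valentina is living and takes 1/12.
Joaquin predeceased; the 1/12 allotted to Joaquin's branch passes to Joaquin's issue by representation.
The 1/12 is divided into 4 equal shares of 1/48 among Catalina, Graciela, Teodoro, Fernando.
Catalina is living and takes 1/48.
Graciela is living and takes 1/48.
Teodoro is living and takes 1/48.
Fernando is living and takes 1/48.
Ursula is living and takes 1/12.
Diego is living and takes 1/12.

Alonso 1/6; Beatriz 1/3; Catalina 1/48; Diego 1/12; Fernando 1/48; Graciela 1/48; Mateo 1/18; Teodoro 1/48; Ursula 1/12; Valentina 1/12; Ximena 1/18; Yago 1/18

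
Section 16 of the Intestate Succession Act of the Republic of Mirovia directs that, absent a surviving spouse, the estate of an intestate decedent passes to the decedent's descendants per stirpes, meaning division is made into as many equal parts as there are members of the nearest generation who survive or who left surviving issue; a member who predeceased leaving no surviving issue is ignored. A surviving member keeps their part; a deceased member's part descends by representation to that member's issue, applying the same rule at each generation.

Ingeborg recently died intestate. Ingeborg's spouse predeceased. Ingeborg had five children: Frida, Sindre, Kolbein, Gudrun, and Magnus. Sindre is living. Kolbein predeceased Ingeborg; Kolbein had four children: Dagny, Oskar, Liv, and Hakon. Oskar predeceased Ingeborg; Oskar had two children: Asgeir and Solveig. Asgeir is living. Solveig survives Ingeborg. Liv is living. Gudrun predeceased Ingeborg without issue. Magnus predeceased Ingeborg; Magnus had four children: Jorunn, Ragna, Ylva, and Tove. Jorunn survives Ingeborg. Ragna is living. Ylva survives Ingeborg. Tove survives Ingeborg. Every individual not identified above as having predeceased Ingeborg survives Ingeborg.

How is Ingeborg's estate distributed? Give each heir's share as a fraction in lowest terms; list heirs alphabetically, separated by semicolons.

Asgeir 1/32; Dagny 1/16; Frida 1/4; Hakon 1/16; Jorunn 1/16; Liv 1/16; Ragna 1/16; Sindre 1/4; Solveig 1/32; Tove 1/16; Ylva 1/16

There is no surviving spouse, so the entire estate passes to Ingeborg's descendants per stirpes.
Gudrun left no surviving issue, so that branch lapses and is disregarded.
The estate is divided into 4 equal shares of 1/4 among Frida, Sindre, Kolbein, Magnus.
Frida is living and takes 1/4.
Sindre is living and takes 1/4.
Kolbein predeceased; the 1/4 allotted to Kolbein's branch passes to Kolbein's issue by representation.
The 1/4 is divided into 4 equal shares of 1/16 among Dagny, Oskar, Liv, Hakon.
Dagny is living and takes 1/16.
Oskar predeceased; the 1/16 allotted to Oskar's branch passes to Oskar's issue by representation.
The 1/16 is divided into 2 equal shares of 1/32 among Asgeir, Solveig.
Asgeir is living and takes 1/32.
Solveig is living and takes 1/32.
Liv is living and takes 1/16.
Hakon is living and takes 1/16.
Magnus predeceased; the 1/4 allotted to Magnus's branch passes to Magnus's issue by representation.
The 1/4 is divided into 4 equal shares of 1/16 among Jorunn, Ragna, Ylva, Tove.
Jorunn is living and takes 1/16.
Ragna is living and takes 1/16.
Ylva is living and takes 1/16.
Tove is living and takes 1/16.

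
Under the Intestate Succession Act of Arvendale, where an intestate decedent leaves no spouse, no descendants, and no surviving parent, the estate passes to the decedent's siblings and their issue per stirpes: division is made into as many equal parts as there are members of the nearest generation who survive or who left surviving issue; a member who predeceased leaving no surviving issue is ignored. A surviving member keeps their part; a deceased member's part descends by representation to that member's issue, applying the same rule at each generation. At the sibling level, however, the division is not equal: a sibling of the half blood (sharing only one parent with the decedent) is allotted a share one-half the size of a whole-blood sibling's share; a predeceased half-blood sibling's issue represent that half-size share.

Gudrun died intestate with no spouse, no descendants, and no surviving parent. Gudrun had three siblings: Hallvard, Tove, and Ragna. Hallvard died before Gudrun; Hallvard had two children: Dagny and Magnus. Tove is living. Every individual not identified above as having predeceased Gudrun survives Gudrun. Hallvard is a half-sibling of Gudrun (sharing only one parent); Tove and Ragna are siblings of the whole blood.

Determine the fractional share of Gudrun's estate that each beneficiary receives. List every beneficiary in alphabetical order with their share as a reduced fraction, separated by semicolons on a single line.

No spouse, descendants, or parent survives, so the estate passes to Gudrun's siblings per stirpes.
Half-blood siblings count for one-half the weight of whole-blood siblings at the initial division.
Dividing 1 in proportion to weights (total weight 5/2): Hallvard (weight 1/2) → 1/5; Tove (weight 1) → 2/5; Ragna (weight 1) → 2/5.
Hallvard predeceased; the 1/5 allotted to Hallvard's branch passes to Hallvard's issue by representation.
The 1/5 is divided into 2 equal shares of 1/10 among Dagny, Magnus.
Dagny is living and takes 1/10.
Magnus is living and takes 1/10.
Tove is living and takes 2/5.
Ragna is living and takes 2/5.

Dagny 1/10; Magnus 1/10; Ragna 2/5; Tove 2/5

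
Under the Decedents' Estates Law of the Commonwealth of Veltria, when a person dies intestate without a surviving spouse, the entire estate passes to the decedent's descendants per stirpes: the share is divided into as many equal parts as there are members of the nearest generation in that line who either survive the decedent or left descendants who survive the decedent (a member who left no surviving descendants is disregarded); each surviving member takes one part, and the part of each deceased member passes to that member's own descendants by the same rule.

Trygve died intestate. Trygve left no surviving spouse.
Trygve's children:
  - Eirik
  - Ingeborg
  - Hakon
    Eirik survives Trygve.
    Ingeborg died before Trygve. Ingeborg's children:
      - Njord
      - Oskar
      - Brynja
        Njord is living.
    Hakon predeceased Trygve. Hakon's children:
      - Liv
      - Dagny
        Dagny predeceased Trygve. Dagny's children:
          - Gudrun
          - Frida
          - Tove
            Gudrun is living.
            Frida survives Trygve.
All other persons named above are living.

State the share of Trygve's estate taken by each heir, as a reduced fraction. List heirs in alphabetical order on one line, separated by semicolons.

There is no surviving spouse, so the entire estate passes to Trygve's descendants per stirpes.
The estate is divided into 3 equal shares of 1/3 among Eirik, Ingeborg, Hakon.
Eirik is living and takes 1/3.
Ingeborg predeceased; the 1/3 allotted to Ingeborg's branch passes to Ingeborg's issue by representation.
The 1/3 is divided into 3 equal shares of 1/9 among Njord, Oskar, Brynja.
Njord is living and takes 1/9.
Oskar is living and takes 1/9.
Brynja is living and takes 1/9.
Hakon predeceased; the 1/3 allotted to Hakon's branch passes to Hakon's issue by representation.
The 1/3 is divided into 2 equal shares of 1/6 among Liv, Dagny.
Liv is living and takes 1/6.
Dagny predeceased; the 1/6 allotted to Dagny's branch passes to Dagny's issue by representation.
The 1/6 is divided into 3 equal shares of 1/18 among Gudrun, Frida, Tove.
Gudrun is living and takes 1/18.
Frida is living and takes 1/18.
Tove is living and takes 1/18.

Brynja 1/9; Eirik 1/3; Frida 1/18; Gudrun 1/18; Liv 1/6; Njord 1/9; Oskar 1/9; Tove 1/18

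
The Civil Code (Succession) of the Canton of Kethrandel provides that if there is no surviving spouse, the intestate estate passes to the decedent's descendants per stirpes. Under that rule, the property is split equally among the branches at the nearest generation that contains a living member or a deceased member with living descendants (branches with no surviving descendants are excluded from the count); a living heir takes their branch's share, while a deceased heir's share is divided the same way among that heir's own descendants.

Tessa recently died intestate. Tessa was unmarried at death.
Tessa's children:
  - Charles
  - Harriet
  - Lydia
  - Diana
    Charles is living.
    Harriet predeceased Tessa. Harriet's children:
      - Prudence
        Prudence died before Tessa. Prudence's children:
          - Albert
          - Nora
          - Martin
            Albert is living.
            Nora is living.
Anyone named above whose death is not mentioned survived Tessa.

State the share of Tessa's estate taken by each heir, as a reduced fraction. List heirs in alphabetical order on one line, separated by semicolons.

There is no surviving spouse, so the entire estate passes to Tessa's descendants per stirpes.
The estate is divided into 4 equal shares of 1/4 among Charles, Harriet, Lydia, Diana.
Charles is living and takes 1/4.
Harriet predeceased; the 1/4 allotted to Harriet's branch passes to Harriet's issue by representation.
Prudence's line is the sole branch at this level, so the full 1/4 passes to Prudence's issue by representation.
The 1/4 is divided into 3 equal shares of 1/12 among Albert, Nora, Martin.
Albert is living and takes 1/12.
Nora is living and takes 1/12.
Martin is living and takes 1/12.
Lydia is living and takes 1/4.
Diana is living and takes 1/4.

Albert 1/12; Charles 1/4; Diana 1/4; Lydia 1/4; Martin 1/12; Nora 1/12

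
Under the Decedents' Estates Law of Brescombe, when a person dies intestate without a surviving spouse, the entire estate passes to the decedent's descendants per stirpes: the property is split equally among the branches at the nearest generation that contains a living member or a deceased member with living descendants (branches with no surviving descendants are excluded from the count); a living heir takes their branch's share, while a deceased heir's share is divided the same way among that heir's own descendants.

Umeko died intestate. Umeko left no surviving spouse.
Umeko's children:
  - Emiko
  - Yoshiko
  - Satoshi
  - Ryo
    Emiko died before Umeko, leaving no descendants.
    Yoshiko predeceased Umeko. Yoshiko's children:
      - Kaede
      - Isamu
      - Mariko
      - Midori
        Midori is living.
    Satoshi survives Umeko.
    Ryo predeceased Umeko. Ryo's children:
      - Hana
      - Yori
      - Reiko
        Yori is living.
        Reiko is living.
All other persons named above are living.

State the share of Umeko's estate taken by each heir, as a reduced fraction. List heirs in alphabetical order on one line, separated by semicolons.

There is no surviving spouse, so the entire estate passes to Umeko's descendants per stirpes.
Emiko left no surviving issue, so that branch lapses and is disregarded.
The estate is divided into 3 equal shares of 1/3 among Yoshiko, Satoshi, Ryo.
Yoshiko predeceased; the 1/3 allotted to Yoshiko's branch passes to Yoshiko's issue by representation.
The 1/3 is divided into 4 equal shares of 1/12 among Kaede, Isamu, Mariko, Midori.
Kaede is living and takes 1/12.
Isamu is living and takes 1/12.
Mariko is living and takes 1/12.
Midori is living and takes 1/12.
Satoshi is living and takes 1/3.
Ryo predeceased; the 1/3 allotted to Ryo's branch passes to Ryo's issue by representation.
The 1/3 is divided into 3 equal shares of 1/9 among Hana, Yori, Reiko.
Hana is living and takes 1/9.
Yori is living and takes 1/9.
Reiko is living and takes 1/9.

Hana 1/9; Isamu 1/12; Kaede 1/12; Mariko 1/12; Midori 1/12; Reiko 1/9; Satoshi 1/3; Yori 1/9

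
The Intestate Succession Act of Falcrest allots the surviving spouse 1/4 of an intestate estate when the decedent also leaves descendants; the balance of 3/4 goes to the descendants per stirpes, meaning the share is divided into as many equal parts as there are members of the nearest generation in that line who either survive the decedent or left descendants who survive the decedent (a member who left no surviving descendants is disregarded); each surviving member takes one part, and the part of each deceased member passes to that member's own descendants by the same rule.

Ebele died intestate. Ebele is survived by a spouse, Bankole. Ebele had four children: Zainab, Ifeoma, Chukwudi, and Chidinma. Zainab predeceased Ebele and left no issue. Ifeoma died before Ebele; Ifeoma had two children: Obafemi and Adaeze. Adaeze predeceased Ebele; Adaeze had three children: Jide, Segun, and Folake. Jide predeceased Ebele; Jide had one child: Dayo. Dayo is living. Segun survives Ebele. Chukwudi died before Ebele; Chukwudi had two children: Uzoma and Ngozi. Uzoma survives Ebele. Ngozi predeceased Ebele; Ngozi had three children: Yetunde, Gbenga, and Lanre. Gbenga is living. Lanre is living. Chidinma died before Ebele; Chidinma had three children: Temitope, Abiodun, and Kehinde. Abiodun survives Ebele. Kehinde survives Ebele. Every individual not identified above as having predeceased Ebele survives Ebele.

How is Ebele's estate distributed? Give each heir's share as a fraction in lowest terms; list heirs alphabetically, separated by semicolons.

Abiodun 1/12; Bankole 1/4; Dayo 1/24; Folake 1/24; Gbenga 1/24; Kehinde 1/12; Lanre 1/24; Obafemi 1/8; Segun 1/24; Temitope 1/12; Uzoma 1/8; Yetunde 1/24

Bankole, as surviving spouse, takes 1/4.
The remaining 3/4 passes to Ebele's descendants per stirpes.
Zainab left no surviving issue, so that branch lapses and is disregarded.
The 3/4 is divided into 3 equal shares of 1/4 among Ifeoma, Chukwudi, Chidinma.
Ifeoma predeceased; the 1/4 allotted to Ifeoma's branch passes to Ifeoma's issue by representation.
The 1/4 is divided into 2 equal shares of 1/8 among Obafemi, Adaeze.
Obafemi is living and takes 1/8.
Adaeze predeceased; the 1/8 allotted to Adaeze's branch passes to Adaeze's issue by representation.
The 1/8 is divided into 3 equal shares of 1/24 among Jide, Segun, Folake.
Jide predeceased; the 1/24 allotted to Jide's branch passes to Jide's issue by representation.
Dayo is the sole taker at this level and receives the full 1/24.
Segun is living and takes 1/24.
Folake is living and takes 1/24.
Chukwudi predeceased; the 1/4 allotted to Chukwudi's branch passes to Chukwudi's issue by representation.
The 1/4 is divided into 2 equal shares of 1/8 among Uzoma, Ngozi.
Uzoma is living and takes 1/8.
Ngozi predeceased; the 1/8 allotted to Ngozi's branch passes to Ngozi's issue by representation.
The 1/8 is divided into 3 equal shares of 1/24 among Yetunde, Gbenga, Lanre.
Yetunde is living and takes 1/24.
Gbenga is living and takes 1/24.
Lanre is living and takes 1/24.
Chidinma predeceased; the 1/4 allotted to Chidinma's branch passes to Chidinma's issue by representation.
The 1/4 is divided into 3 equal shares of 1/12 among Temitope, Abiodun, Kehinde.
Temitope is living and takes 1/12.
Abiodun is living and takes 1/12.
Kehinde is living and takes 1/12.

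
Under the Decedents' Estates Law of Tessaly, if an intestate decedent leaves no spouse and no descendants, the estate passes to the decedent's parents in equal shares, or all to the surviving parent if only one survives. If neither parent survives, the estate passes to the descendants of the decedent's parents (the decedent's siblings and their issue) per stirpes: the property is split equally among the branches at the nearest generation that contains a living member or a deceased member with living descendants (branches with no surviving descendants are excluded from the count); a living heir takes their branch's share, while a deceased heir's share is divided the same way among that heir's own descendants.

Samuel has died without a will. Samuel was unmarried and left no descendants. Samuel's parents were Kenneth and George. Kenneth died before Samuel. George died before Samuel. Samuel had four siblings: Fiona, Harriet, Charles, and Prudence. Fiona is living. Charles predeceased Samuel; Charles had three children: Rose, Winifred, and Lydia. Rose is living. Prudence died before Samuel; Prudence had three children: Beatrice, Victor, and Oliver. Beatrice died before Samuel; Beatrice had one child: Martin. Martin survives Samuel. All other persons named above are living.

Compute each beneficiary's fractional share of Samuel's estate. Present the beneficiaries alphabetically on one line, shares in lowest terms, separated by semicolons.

Neither parent survives and there are no descendants, so the estate passes to Samuel's siblings and their issue per stirpes.
The estate is divided into 4 equal shares of 1/4 among Fiona, Harriet, Charles, Prudence.
Fiona is living and takes 1/4.
Harriet is living and takes 1/4.
Charles predeceased; the 1/4 allotted to Charles's branch passes to Charles's issue by representation.
The 1/4 is divided into 3 equal shares of 1/12 among Rose, Winifred, Lydia.
Rose is living and takes 1/12.
Winifred is living and takes 1/12.
Lydia is living and takes 1/12.
Prudence predeceased; the 1/4 allotted to Prudence's branch passes to Prudence's issue by representation.
The 1/4 is divided into 3 equal shares of 1/12 among Beatrice, Victor, Oliver.
Beatrice predeceased; the 1/12 allotted to Beatrice's branch passes to Beatrice's issue by representation.
Martin is the sole taker at this level and receives the full 1/12.
Victor is living and takes 1/12.
Oliver is living and takes 1/12.

Fiona 1/4; Harriet 1/4; Lydia 1/12; Martin 1/12; Oliver 1/12; Rose 1/12; Victor 1/12; Winifred 1/12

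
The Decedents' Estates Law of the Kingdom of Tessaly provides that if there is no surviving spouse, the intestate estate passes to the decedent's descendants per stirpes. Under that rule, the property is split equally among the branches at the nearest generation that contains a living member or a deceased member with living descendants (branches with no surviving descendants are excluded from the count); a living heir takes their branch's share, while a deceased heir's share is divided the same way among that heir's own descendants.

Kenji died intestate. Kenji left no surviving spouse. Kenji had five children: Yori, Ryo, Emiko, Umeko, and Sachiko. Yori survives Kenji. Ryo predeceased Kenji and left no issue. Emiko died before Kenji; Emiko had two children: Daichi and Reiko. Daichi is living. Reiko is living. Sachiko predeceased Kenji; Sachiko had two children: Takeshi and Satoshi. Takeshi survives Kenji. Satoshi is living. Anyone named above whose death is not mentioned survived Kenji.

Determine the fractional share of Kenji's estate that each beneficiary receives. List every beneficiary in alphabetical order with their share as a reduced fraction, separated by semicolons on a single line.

Daichi 1/8; Reiko 1/8; Satoshi 1/8; Takeshi 1/8; Umeko 1/4; Yori 1/4

There is no surviving spouse, so the entire estate passes to Kenji's descendants per stirpes.
Ryo left no surviving issue, so that branch lapses and is disregarded.
The estate is divided into 4 equal shares of 1/4 among Yori, Emiko, Umeko, Sachiko.
Yori is living and takes 1/4.
Emiko predeceased; the 1/4 allotted to Emiko's branch passes to Emiko's issue by representation.
The 1/4 is divided into 2 equal shares of 1/8 among Daichi, Reiko.
Daichi is living and takes 1/8.
Reiko is living and takes 1/8.
Umeko is living and takes 1/4.
Sachiko predeceased; the 1/4 allotted to Sachiko's branch passes to Sachiko's issue by representation.
The 1/4 is divided into 2 equal shares of 1/8 among Takeshi, Satoshi.
Takeshi is living and takes 1/8.
Satoshi is living and takes 1/8.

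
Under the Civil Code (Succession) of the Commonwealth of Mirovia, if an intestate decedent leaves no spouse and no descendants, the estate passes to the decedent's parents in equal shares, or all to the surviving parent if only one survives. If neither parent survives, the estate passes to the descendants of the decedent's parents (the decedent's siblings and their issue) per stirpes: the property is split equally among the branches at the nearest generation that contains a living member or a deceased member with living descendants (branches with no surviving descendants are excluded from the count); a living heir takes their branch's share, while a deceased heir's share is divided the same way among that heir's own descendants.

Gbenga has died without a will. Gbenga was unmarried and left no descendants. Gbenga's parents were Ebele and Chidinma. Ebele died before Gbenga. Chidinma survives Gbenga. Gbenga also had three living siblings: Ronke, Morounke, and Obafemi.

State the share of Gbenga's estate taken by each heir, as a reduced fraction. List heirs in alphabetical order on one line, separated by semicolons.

Chidinma 1

Only one parent, Chidinma, survives, so Chidinma takes the entire estate. The siblings take nothing because a surviving parent has priority.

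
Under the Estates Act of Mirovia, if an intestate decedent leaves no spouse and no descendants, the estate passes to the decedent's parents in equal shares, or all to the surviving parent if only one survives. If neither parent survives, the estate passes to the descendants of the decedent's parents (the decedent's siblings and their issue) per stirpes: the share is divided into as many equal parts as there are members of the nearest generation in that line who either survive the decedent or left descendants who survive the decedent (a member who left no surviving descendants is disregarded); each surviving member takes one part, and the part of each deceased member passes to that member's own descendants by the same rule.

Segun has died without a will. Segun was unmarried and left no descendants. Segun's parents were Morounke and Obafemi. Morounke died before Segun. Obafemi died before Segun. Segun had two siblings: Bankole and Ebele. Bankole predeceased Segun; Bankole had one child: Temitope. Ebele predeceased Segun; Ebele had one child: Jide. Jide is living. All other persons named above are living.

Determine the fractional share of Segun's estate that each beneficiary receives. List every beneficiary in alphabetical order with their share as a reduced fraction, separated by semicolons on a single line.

Jide 1/2; Temitope 1/2

Neither parent survives and there are no descendants, so the estate passes to Segun's siblings and their issue per stirpes.
The estate is divided into 2 equal shares of 1/2 among Bankole, Ebele.
Bankole predeceased; the 1/2 allotted to Bankole's branch passes to Bankole's issue by representation.
Temitope is the sole taker at this level and receives the full 1/2.
Ebele predeceased; the 1/2 allotted to Ebele's branch passes to Ebele's issue by representation.
Jide is the sole taker at this level and receives the full 1/2.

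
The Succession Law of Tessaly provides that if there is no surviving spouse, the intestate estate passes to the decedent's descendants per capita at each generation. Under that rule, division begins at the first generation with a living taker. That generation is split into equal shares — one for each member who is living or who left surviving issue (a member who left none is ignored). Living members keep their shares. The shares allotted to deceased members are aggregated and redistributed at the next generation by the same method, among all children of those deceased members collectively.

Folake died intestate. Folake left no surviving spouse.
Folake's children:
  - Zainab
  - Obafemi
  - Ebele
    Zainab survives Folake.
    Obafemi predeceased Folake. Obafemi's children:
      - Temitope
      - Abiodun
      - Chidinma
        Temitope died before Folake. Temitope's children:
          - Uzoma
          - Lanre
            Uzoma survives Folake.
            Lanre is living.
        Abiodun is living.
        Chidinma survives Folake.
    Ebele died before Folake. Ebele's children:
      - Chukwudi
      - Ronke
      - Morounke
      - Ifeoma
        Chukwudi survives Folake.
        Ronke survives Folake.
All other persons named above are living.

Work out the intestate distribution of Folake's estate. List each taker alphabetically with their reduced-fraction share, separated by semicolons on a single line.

Abiodun 2/21; Chidinma 2/21; Chukwudi 2/21; Ifeoma 2/21; Lanre 1/21; Morounke 2/21; Ronke 2/21; Uzoma 1/21; Zainab 1/3

There is no surviving spouse, so the entire estate passes to Folake's descendants per capita at each generation.
At generation 1 (Zainab, Obafemi, Ebele) there are 3 shares of (1)/3 = 1/3 each.
Living: Zainab — each takes 1/3.
Deceased: Obafemi and Ebele. Their combined 2/3 is pooled and carried to generation 2.
At generation 2 (Temitope, Abiodun, Chidinma, Chukwudi, Ronke, Morounke, Ifeoma) there are 7 shares of (2/3)/7 = 2/21 each.
Living: Abiodun, Chidinma, Chukwudi, Ronke, Morounke, and Ifeoma — each takes 2/21.
Deceased: Temitope. That 2/21 share is carried to generation 3.
At generation 3 (Uzoma, Lanre) there are 2 shares of (2/21)/2 = 1/21 each.
Living: Uzoma and Lanre — each takes 1/21.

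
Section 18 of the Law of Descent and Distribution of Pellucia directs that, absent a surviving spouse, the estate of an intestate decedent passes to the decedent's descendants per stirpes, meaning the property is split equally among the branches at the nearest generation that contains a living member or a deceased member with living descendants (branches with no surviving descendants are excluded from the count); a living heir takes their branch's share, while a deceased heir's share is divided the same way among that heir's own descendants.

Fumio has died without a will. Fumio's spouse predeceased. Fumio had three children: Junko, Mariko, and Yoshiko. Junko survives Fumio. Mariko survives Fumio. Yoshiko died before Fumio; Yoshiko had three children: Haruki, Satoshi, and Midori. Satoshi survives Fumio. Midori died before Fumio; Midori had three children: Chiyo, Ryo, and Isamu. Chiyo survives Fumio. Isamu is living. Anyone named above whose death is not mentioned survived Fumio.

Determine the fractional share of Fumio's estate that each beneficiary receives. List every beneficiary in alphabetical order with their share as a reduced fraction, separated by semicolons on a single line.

There is no surviving spouse, so the entire estate passes to Fumio's descendants per stirpes.
The estate is divided into 3 equal shares of 1/3 among Junko, Mariko, Yoshiko.
Junko is living and takes 1/3.
Mariko is living and takes 1/3.
Yoshiko predeceased; the 1/3 allotted to Yoshiko's branch passes to Yoshiko's issue by representation.
The 1/3 is divided into 3 equal shares of 1/9 among Haruki, Satoshi, Midori.
Haruki is living and takes 1/9.
Satoshi is living and takes 1/9.
Midori predeceased; the 1/9 allotted to Midori's branch passes to Midori's issue by representation.
The 1/9 is divided into 3 equal shares of 1/27 among Chiyo, Ryo, Isamu.
Chiyo is living and takes 1/27.
Ryo is living and takes 1/27.
Isamu is living and takes 1/27.

Chiyo 1/27; Haruki 1/9; Isamu 1/27; Junko 1/3; Mariko 1/3; Ryo 1/27; Satoshi 1/9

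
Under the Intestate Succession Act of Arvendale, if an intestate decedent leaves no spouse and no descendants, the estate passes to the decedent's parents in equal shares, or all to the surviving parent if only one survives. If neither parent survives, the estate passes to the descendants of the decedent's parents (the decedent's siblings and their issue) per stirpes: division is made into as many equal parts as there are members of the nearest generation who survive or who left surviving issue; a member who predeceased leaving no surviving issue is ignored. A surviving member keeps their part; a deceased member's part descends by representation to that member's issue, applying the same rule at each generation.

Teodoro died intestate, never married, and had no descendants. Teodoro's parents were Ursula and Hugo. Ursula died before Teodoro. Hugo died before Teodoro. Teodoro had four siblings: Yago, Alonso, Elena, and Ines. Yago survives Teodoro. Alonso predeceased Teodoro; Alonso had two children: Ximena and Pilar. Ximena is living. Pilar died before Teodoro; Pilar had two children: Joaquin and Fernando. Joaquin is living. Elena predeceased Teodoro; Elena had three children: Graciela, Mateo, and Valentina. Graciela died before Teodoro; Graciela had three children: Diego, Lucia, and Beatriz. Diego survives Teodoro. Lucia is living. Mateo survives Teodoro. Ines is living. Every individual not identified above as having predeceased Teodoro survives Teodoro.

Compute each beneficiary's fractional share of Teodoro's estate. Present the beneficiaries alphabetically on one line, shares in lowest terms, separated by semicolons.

Beatriz 1/36; Diego 1/36; Fernando 1/16; Ines 1/4; Joaquin 1/16; Lucia 1/36; Mateo 1/12; Valentina 1/12; Ximena 1/8; Yago 1/4

Neither parent survives and there are no descendants, so the estate passes to Teodoro's siblings and their issue per stirpes.
The estate is divided into 4 equal shares of 1/4 among Yago, Alonso, Elena, Ines.
Yago is living and takes 1/4.
Alonso predeceased; the 1/4 allotted to Alonso's branch passes to Alonso's issue by representation.
The 1/4 is divided into 2 equal shares of 1/8 among Ximena, Pilar.
Ximena is living and takes 1/8.
Pilar predeceased; the 1/8 allotted to Pilar's branch passes to Pilar's issue by representation.
The 1/8 is divided into 2 equal shares of 1/16 among Joaquin, Fernando.
Joaquin is living and takes 1/16.
Fernando is living and takes 1/16.
Elena predeceased; the 1/4 allotted to Elena's branch passes to Elena's issue by representation.
The 1/4 is divided into 3 equal shares of 1/12 among Graciela, Mateo, Valentina.
Graciela predeceased; the 1/12 allotted to Graciela's branch passes to Graciela's issue by representation.
The 1/12 is divided into 3 equal shares of 1/36 among Diego, Lucia, Beatriz.
Diego is living and takes 1/36.
Lucia is living and takes 1/36.
Beatriz is living and takes 1/36.
Mateo is living and takes 1/12.
Valentina is living and takes 1/12.
Ines is living and takes 1/4.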